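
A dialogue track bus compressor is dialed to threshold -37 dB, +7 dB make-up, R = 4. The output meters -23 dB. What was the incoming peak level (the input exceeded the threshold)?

-9 dB

Before make-up, the level was -23 − 7 = -30 dB.
That's 7 dB above the -37 dB threshold.
Input overshoot = R × output overshoot = 28 dB → input = -37 + 28 = -9 dB.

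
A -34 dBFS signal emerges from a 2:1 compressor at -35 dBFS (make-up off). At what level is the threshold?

-36 dBFS

Input is 2 dB above T (since output overshoot × R = input overshoot: (-35 − T)·2 = -34 − T gives T = -36 dBFS).
Check: -36 + (-34 − (-36))/2 = -36 + 1 = -35 dBFS. ✓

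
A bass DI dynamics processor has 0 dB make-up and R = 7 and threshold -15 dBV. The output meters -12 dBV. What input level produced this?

The compressed level sits -12 − (-15) = 3 dB over threshold.
Before 7:1 compression the overshoot was 3 × 7 = 21 dB, so input = -15 + 21 = 6 dBV.

6 dBV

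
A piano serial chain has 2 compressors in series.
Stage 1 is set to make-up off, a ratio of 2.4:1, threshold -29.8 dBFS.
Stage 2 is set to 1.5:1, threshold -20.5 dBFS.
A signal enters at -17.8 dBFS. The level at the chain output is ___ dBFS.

Stage 1: -17.8 dBFS is 12 dB over -29.8 dBFS; at 2.4:1 that becomes 5 dB over, giving -24.8 dBFS.
Stage 2: below threshold (-24.8 ≤ -20.5); passes unchanged; output -24.8 dBFS.

-24.8 dBFS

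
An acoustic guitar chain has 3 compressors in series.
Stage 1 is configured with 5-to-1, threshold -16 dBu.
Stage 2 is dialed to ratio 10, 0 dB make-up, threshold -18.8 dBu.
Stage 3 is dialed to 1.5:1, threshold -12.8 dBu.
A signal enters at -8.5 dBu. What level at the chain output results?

-18.37 dBu

Stage 1: 7.5 dB above -16 dBu, reduced 5:1 to 1.5 dB above → -14.5 dBu.
Stage 2: -14.5 dBu is 4.3 dB over -18.8 dBu; at 10:1 that becomes 0.43 dB over, giving -18.37 dBu.
Stage 3: -18.37 dBu is at or below the -12.8 dBu threshold — no compression; output -18.37 dBu.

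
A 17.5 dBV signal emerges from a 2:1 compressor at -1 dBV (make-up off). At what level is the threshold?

Let T be the threshold. Output overshoot = (input overshoot)/R, so -1 − T = (17.5 − T)/2.
2·(-1 − T) = 17.5 − T → 1·T = -2 − 17.5 = -19.5.
T = -19.5/1 = -19.5 dBV.

-19.5 dBV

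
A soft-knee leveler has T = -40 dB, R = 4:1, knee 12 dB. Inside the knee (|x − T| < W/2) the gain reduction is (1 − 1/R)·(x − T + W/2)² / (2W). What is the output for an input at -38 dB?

x − T + W/2 = -38 − (-40) + 6 = 8.
GR = (1 − 1/4) × 8² / 24 = 0.75 × 64 / 24 = 2 dB.
Output = -38 − 2 = -40 dB.

-40 dB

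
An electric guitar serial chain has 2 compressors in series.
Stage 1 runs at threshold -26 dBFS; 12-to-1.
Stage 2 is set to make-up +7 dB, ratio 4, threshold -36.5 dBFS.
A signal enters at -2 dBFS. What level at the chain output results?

Stage 1: 24 dB above -26 dBFS, reduced 12:1 to 2 dB above → -24 dBFS.
Stage 2: 12.5 dB above -36.5 dBFS, reduced 4:1 to 3.125 dB above → -33.375 dBFS; +7 dB make-up → -26.375 dBFS.

-26.375 dBFS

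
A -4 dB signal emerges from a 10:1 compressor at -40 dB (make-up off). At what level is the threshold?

Gain reduction = -4 − (-40) = 36 dB; output overshoot = GR / (R − 1) = 36 / 9 = 4 dB.
Threshold = output − output overshoot = -40 − 4 = -44 dB.

-44 dB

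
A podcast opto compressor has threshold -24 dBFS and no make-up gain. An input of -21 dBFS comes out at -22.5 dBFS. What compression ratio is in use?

2:1

Input overshoot = -21 − (-24) = 3 dB; output overshoot = -22.5 − (-24) = 1.5 dB.
Ratio = 3 / 1.5 = 2.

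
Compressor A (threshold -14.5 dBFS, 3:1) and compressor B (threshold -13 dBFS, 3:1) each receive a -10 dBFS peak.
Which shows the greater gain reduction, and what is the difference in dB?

A: GR = 4.5 − 4.5/3 = 3 dB.
B: GR = 3 − 3/3 = 2 dB.
A reduces 1 dB more.

A, by 1 dB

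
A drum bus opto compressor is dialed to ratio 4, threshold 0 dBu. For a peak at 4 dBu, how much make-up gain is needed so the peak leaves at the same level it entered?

3 dB

The peak compresses to 0 + 4/4 = 1 dBu.
To reach 4 dBu requires 4 − 1 = 3 dB of make-up.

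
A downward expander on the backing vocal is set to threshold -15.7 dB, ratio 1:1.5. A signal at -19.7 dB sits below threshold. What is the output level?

Undershoot = (-15.7) − (-19.7) = 4 dB.
At 1:1.5, that expands to 6 dB under threshold.
Output = -15.7 − 6 = -21.7 dB.

-21.7 dB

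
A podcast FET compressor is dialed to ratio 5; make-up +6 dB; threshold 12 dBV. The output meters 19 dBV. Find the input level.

17 dBV

Stripping the +6 dB make-up gives 13 dBV at the gain stage.
That's 1 dB above the 12 dBV threshold.
Before 5:1 compression the overshoot was 1 × 5 = 5 dB, so input = 12 + 5 = 17 dBV.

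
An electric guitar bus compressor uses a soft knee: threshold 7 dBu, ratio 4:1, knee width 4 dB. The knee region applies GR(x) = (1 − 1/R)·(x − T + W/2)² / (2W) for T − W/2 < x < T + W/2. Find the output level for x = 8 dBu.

7.15625 dBu

x − T + W/2 = 8 − 7 + 2 = 3.
GR = (1 − 1/4) × 3² / 8 = 0.75 × 9 / 8 = 0.84375 dB.
Output = 8 − 0.84375 = 7.15625 dBu.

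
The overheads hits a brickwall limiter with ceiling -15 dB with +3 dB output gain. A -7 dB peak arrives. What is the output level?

At ∞:1, everything above -15 dB is held at the ceiling.
Output gain then adds 3 dB: -15 + 3 = -12 dB.

-12 dB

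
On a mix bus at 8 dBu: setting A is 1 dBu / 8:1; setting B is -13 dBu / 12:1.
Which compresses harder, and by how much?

A: 7 dB over, compressed to 0.875 dB over, so 6.125 dB of GR.
B: 21 dB over, compressed to 1.75 dB over, so 19.25 dB of GR.
B applies 13.125 dB more gain reduction.

B, by 13.125 dB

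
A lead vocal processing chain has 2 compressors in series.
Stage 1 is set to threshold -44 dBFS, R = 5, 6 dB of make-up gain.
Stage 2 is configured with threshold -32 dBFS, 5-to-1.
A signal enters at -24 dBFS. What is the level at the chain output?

Stage 1: -24 dBFS is 20 dB over -44 dBFS; at 5:1 that becomes 4 dB over, giving -40 dBFS; +6 dB make-up → -34 dBFS.
Stage 2: -34 dBFS ≤ -32 dBFS, so stage 2 doesn't engage; output -34 dBFS.

-34 dBFS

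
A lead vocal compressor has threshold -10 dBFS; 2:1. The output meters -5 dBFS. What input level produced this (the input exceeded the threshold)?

0 dBFS

The compressed level sits -5 − (-10) = 5 dB over threshold.
Input overshoot = R × output overshoot = 10 dB → input = -10 + 10 = 0 dBFS.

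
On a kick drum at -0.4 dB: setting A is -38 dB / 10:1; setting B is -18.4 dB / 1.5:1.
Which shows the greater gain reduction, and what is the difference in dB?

A: GR = 37.6 − 37.6/10 = 33.84 dB.
B: GR = 18 − 18/1.5 = 6 dB.
A applies 27.84 dB more gain reduction.

A, by 27.84 dB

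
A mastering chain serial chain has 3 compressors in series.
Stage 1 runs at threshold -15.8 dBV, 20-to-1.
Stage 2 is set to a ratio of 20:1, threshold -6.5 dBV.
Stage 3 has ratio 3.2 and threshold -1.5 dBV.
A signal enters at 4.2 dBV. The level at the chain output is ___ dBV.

-14.8 dBV

Stage 1: 4.2 dBV is 20 dB over -15.8 dBV; at 20:1 that becomes 1 dB over, giving -14.8 dBV.
Stage 2: below threshold (-14.8 ≤ -6.5); passes unchanged; output -14.8 dBV.
Stage 3: below threshold (-14.8 ≤ -1.5); passes unchanged; output -14.8 dBV.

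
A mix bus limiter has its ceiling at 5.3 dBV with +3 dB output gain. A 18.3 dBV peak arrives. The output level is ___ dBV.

8.3 dBV

The limiter clamps the peak to its 5.3 dBV ceiling.
Output gain then adds 3 dB: 5.3 + 3 = 8.3 dBV.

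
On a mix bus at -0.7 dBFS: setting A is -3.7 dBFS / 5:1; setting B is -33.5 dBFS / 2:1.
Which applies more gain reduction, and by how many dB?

B, by 14 dB

A: 3 dB over, compressed to 0.6 dB over, so 2.4 dB of GR.
B: 32.8 dB over, compressed to 16.4 dB over, so 16.4 dB of GR.
B applies 14 dB more gain reduction.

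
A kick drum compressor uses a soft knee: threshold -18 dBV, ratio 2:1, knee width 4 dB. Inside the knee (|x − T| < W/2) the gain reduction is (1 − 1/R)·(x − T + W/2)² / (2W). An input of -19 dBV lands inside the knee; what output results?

x − T + W/2 = -19 − (-18) + 2 = 1.
GR = (1 − 1/2) × 1² / 8 = 0.5 × 1 / 8 = 0.0625 dB.
Output = -19 − 0.0625 = -19.0625 dBV.

-19.0625 dBV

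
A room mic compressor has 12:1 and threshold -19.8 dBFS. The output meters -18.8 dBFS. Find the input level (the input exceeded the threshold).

Post-compression overshoot = -18.8 − (-19.8) = 1 dB.
Input overshoot = R × output overshoot = 12 dB → input = -19.8 + 12 = -7.8 dBFS.

-7.8 dBFS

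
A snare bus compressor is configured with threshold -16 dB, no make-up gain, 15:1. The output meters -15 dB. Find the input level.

-1 dB

The compressed level sits -15 − (-16) = 1 dB over threshold.
Before 15:1 compression the overshoot was 1 × 15 = 15 dB, so input = -16 + 15 = -1 dB.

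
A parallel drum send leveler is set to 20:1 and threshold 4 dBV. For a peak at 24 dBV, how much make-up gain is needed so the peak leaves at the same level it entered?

19 dB

The peak compresses to 4 + 20/20 = 5 dBV.
To reach 24 dBV requires 24 − 5 = 19 dB of make-up.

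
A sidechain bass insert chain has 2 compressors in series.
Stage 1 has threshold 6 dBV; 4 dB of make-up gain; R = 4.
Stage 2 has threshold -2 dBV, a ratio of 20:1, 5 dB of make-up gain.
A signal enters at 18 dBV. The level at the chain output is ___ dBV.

3.75 dBV

Stage 1: 12 dB above 6 dBV, reduced 4:1 to 3 dB above → 9 dBV; +4 dB make-up → 13 dBV.
Stage 2: 15 dB above -2 dBV, reduced 20:1 to 0.75 dB above → -1.25 dBV; +5 dB make-up → 3.75 dBV.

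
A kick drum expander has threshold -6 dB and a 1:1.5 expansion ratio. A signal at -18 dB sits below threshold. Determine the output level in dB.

Undershoot = (-6) − (-18) = 12 dB.
At 1:1.5, that expands to 18 dB under threshold.
Output = -6 − 18 = -24 dB.

-24 dB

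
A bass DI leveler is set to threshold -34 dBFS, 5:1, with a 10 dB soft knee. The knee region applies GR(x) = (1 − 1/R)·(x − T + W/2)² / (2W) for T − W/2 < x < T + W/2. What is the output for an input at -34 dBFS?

-35 dBFS

x − T + W/2 = -34 − (-34) + 5 = 5.
GR = (1 − 1/5) × 5² / 20 = 0.8 × 25 / 20 = 1 dB.
Output = -34 − 1 = -35 dBFS.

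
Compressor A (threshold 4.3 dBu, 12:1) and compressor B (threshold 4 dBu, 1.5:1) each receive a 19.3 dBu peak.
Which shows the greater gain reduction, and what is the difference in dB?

A, by 8.65 dB

A: GR = 15 − 15/12 = 13.75 dB.
B: GR = 15.3 − 15.3/1.5 = 5.1 dB.
A reduces 8.65 dB more.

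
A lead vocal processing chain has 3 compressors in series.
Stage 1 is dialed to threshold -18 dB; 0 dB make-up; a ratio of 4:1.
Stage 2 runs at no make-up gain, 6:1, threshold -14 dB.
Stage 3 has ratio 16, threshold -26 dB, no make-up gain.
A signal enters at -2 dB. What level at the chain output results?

-25.25 dB

Stage 1: overshoot 16 dB → 16/4 = 4 dB → -14 dB.
Stage 2: below threshold (-14 ≤ -14); passes unchanged; output -14 dB.
Stage 3: -14 dB is 12 dB over -26 dB; at 16:1 that becomes 0.75 dB over, giving -25.25 dB.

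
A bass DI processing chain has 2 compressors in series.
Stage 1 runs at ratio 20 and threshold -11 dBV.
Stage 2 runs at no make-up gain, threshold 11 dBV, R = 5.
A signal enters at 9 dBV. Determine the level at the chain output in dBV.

Stage 1: 9 dBV is 20 dB over -11 dBV; at 20:1 that becomes 1 dB over, giving -10 dBV.
Stage 2: -10 dBV is at or below the 11 dBV threshold — no compression; output -10 dBV.

-10 dBV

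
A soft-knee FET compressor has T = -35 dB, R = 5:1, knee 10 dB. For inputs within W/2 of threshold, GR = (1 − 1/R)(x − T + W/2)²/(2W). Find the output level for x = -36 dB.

x − T + W/2 = -36 − (-35) + 5 = 4.
GR = (1 − 1/5) × 4² / 20 = 0.8 × 16 / 20 = 0.64 dB.
Output = -36 − 0.64 = -36.64 dB.

-36.64 dB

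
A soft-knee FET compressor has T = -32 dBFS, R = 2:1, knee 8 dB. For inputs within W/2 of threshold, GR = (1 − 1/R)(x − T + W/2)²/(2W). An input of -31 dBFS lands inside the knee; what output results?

-31.78125 dBFS

x − T + W/2 = -31 − (-32) + 4 = 5.
GR = (1 − 1/2) × 5² / 16 = 0.5 × 25 / 16 = 0.78125 dB.
Output = -31 − 0.78125 = -31.78125 dBFS.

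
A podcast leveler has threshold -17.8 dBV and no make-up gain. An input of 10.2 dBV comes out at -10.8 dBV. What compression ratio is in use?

4:1

Input overshoot = 10.2 − (-17.8) = 28 dB; output overshoot = -10.8 − (-17.8) = 7 dB.
Ratio = 28 / 7 = 4.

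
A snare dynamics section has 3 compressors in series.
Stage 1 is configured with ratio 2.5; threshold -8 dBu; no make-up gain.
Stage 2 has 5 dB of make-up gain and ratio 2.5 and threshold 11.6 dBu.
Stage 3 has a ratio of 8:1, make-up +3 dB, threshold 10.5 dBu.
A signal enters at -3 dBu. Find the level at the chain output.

Stage 1: 5 dB above -8 dBu, reduced 2.5:1 to 2 dB above → -6 dBu.
Stage 2: -6 dBu is at or below the 11.6 dBu threshold — no compression; make-up brings it to -1 dBu.
Stage 3: -1 dBu is at or below the 10.5 dBu threshold — no compression; make-up brings it to 2 dBu.

2 dBu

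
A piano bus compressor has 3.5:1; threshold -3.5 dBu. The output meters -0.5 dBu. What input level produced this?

Post-compression overshoot = -0.5 − (-3.5) = 3 dB.
Before 3.5:1 compression the overshoot was 3 × 3.5 = 10.5 dB, so input = -3.5 + 10.5 = 7 dBu.

7 dBu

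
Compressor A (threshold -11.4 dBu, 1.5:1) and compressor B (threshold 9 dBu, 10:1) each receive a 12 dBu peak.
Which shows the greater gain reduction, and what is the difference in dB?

A: 23.4 dB over, compressed to 15.6 dB over, so 7.8 dB of GR.
B: 3 dB over, compressed to 0.3 dB over, so 2.7 dB of GR.
Difference: 5.1 dB in favour of A.

A, by 5.1 dB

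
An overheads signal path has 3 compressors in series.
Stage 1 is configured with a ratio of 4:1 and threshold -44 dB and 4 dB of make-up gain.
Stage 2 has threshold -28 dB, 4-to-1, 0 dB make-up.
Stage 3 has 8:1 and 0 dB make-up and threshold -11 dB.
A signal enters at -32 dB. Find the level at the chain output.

Stage 1: overshoot 12 dB → 12/4 = 3 dB → -41 dB; +4 dB make-up → -37 dB.
Stage 2: below threshold (-37 ≤ -28); passes unchanged; output -37 dB.
Stage 3: -37 dB ≤ -11 dB, so stage 3 doesn't engage; output -37 dB.

-37 dB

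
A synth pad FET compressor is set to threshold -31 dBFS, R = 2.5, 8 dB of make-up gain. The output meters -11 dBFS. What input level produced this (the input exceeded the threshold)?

Before make-up, the level was -11 − 8 = -19 dBFS.
That's 12 dB above the -31 dBFS threshold.
Input overshoot = R × output overshoot = 30 dB → input = -31 + 30 = -1 dBFS.

-1 dBFS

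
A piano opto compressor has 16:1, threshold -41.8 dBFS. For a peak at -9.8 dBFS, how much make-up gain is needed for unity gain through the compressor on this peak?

Overshoot 32 dB → 32/16 = 2 dB after compression, so the compressed level is -41.8 + 2 = -39.8 dBFS.
Make-up = target − compressed = -9.8 − (-39.8) = 30 dB.

30 dB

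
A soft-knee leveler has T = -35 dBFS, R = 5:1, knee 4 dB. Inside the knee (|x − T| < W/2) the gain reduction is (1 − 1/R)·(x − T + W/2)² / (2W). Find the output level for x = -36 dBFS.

x − T + W/2 = -36 − (-35) + 2 = 1.
GR = (1 − 1/5) × 1² / 8 = 0.8 × 1 / 8 = 0.1 dB.
Output = -36 − 0.1 = -36.1 dBFS.

-36.1 dBFS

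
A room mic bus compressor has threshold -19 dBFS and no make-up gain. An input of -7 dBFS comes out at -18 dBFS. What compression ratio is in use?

Input overshoot = -7 − (-19) = 12 dB; output overshoot = -18 − (-19) = 1 dB.
Ratio = 12 / 1 = 12.

12:1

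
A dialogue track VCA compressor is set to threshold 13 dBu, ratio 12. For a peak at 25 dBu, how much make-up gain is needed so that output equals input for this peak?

11 dB

Without make-up, output = threshold + overshoot/12 = 13 + 1 = 14 dBu.
Gap to target: 11 dB.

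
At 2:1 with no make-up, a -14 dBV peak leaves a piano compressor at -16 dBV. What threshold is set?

-18 dBV

Let T be the threshold. Output overshoot = (input overshoot)/R, so -16 − T = (-14 − T)/2.
2·(-16 − T) = -14 − T → 1·T = -32 − (-14) = -18.
T = -18/1 = -18 dBV.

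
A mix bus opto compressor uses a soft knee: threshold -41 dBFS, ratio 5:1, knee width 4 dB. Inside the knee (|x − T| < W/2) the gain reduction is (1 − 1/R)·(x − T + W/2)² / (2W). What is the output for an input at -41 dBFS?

x − T + W/2 = -41 − (-41) + 2 = 2.
GR = (1 − 1/5) × 2² / 8 = 0.8 × 4 / 8 = 0.4 dB.
Output = -41 − 0.4 = -41.4 dBFS.

-41.4 dBFS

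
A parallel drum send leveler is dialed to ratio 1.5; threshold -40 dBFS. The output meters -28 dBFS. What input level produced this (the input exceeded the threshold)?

-22 dBFS

Post-compression overshoot = -28 − (-40) = 12 dB.
Undo the ratio: input overshoot = 12 × 1.5 = 18 dB, giving input = -22 dBFS.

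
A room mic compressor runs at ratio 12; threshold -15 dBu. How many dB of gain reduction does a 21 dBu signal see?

33 dB

Overshoot = 21 − (-15) = 36 dB.
After 12:1 compression the overshoot becomes 36/12 = 3 dB.
So the signal is attenuated by 36 − 3 = 33 dB.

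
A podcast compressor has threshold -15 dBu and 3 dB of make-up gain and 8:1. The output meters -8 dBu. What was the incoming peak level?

17 dBu

Remove make-up: -8 − 3 = -11 dBu.
Post-compression overshoot = -11 − (-15) = 4 dB.
Before 8:1 compression the overshoot was 4 × 8 = 32 dB, so input = -15 + 32 = 17 dBu.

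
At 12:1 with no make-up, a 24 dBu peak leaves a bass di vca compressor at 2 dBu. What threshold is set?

0 dBu

Let T be the threshold. Output overshoot = (input overshoot)/R, so 2 − T = (24 − T)/12.
12·(2 − T) = 24 − T → 11·T = 24 − 24 = 0.
T = 0/11 = 0 dBu.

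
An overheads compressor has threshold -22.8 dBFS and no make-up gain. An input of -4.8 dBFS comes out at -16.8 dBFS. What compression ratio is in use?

3:1

Input overshoot = -4.8 − (-22.8) = 18 dB; output overshoot = -16.8 − (-22.8) = 6 dB.
Ratio = 18 / 6 = 3.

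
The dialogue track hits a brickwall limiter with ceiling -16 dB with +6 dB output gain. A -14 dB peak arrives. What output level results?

At ∞:1, everything above -16 dB is held at the ceiling.
Output gain then adds 6 dB: -16 + 6 = -10 dB.

-10 dB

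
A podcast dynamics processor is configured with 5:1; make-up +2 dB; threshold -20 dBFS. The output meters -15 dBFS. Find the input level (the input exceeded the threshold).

Stripping the +2 dB make-up gives -17 dBFS at the gain stage.
That's 3 dB above the -20 dBFS threshold.
Input overshoot = R × output overshoot = 15 dB → input = -20 + 15 = -5 dBFS.

-5 dBFS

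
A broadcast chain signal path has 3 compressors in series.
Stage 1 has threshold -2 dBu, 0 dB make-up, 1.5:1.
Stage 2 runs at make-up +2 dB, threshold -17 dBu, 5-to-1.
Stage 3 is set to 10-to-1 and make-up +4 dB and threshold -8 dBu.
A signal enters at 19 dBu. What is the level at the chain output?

-5.2 dBu

Stage 1: 19 dBu is 21 dB over -2 dBu; at 1.5:1 that becomes 14 dB over, giving 12 dBu.
Stage 2: overshoot 29 dB → 29/5 = 5.8 dB → -11.2 dBu; +2 dB make-up → -9.2 dBu.
Stage 3: -9.2 dBu ≤ -8 dBu, so stage 3 doesn't engage; make-up brings it to -5.2 dBu.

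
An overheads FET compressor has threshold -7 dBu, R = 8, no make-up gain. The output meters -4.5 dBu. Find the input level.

13 dBu

The compressed level sits -4.5 − (-7) = 2.5 dB over threshold.
Input overshoot = R × output overshoot = 20 dB → input = -7 + 20 = 13 dBu.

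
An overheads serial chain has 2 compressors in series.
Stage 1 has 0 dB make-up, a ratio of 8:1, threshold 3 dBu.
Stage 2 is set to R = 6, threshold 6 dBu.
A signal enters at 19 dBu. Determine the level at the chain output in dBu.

Stage 1: 16 dB above 3 dBu, reduced 8:1 to 2 dB above → 5 dBu.
Stage 2: below threshold (5 ≤ 6); passes unchanged; output 5 dBu.

5 dBu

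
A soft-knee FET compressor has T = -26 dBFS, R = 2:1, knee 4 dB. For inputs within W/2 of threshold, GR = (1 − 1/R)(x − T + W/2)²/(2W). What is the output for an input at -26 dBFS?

x − T + W/2 = -26 − (-26) + 2 = 2.
GR = (1 − 1/2) × 2² / 8 = 0.5 × 4 / 8 = 0.25 dB.
Output = -26 − 0.25 = -26.25 dBFS.

-26.25 dBFS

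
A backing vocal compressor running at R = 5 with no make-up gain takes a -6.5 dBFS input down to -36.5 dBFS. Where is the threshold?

Gain reduction = -6.5 − (-36.5) = 30 dB; output overshoot = GR / (R − 1) = 30 / 4 = 7.5 dB.
Threshold = output − output overshoot = -36.5 − 7.5 = -44 dBFS.

-44 dBFS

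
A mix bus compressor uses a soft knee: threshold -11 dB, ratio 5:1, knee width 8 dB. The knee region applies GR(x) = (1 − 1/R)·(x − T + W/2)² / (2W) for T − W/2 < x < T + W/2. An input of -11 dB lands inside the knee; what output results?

x − T + W/2 = -11 − (-11) + 4 = 4.
GR = (1 − 1/5) × 4² / 16 = 0.8 × 16 / 16 = 0.8 dB.
Output = -11 − 0.8 = -11.8 dB.

-11.8 dB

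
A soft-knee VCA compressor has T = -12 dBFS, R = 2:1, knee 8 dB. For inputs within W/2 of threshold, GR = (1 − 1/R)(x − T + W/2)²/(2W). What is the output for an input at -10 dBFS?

-11.125 dBFS

x − T + W/2 = -10 − (-12) + 4 = 6.
GR = (1 − 1/2) × 6² / 16 = 0.5 × 36 / 16 = 1.125 dB.
Output = -10 − 1.125 = -11.125 dBFS.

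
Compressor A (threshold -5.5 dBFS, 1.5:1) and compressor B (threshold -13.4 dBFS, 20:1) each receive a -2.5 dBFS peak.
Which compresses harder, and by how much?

A: 3 dB over, compressed to 2 dB over, so 1 dB of GR.
B: 10.9 dB over, compressed to 0.545 dB over, so 10.355 dB of GR.
B reduces 9.355 dB more.

B, by 9.355 dB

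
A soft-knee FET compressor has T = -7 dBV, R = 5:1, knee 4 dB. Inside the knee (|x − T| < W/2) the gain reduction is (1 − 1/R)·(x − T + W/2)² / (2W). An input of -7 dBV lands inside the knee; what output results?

-7.4 dBV

x − T + W/2 = -7 − (-7) + 2 = 2.
GR = (1 − 1/5) × 2² / 8 = 0.8 × 4 / 8 = 0.4 dB.
Output = -7 − 0.4 = -7.4 dBV.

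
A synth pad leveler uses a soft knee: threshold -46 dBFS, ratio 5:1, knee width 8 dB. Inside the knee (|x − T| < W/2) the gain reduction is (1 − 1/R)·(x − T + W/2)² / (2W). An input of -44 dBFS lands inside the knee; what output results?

-45.8 dBFS

x − T + W/2 = -44 − (-46) + 4 = 6.
GR = (1 − 1/5) × 6² / 16 = 0.8 × 36 / 16 = 1.8 dB.
Output = -44 − 1.8 = -45.8 dBFS.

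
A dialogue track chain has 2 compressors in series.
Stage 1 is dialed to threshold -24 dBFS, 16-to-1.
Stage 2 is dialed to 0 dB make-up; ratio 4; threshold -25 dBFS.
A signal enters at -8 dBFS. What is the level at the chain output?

Stage 1: 16 dB above -24 dBFS, reduced 16:1 to 1 dB above → -23 dBFS.
Stage 2: 2 dB above -25 dBFS, reduced 4:1 to 0.5 dB above → -24.5 dBFS.

-24.5 dBFS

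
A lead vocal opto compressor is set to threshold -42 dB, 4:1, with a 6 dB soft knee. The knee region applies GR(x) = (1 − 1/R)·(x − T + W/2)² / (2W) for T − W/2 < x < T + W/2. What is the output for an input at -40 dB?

x − T + W/2 = -40 − (-42) + 3 = 5.
GR = (1 − 1/4) × 5² / 12 = 0.75 × 25 / 12 = 1.5625 dB.
Output = -40 − 1.5625 = -41.5625 dB.

-41.5625 dB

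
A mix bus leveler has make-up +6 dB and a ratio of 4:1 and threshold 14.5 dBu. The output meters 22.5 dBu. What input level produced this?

22.5 dBu

Before make-up, the level was 22.5 − 6 = 16.5 dBu.
That's 2 dB above the 14.5 dBu threshold.
Before 4:1 compression the overshoot was 2 × 4 = 8 dB, so input = 14.5 + 8 = 22.5 dBu.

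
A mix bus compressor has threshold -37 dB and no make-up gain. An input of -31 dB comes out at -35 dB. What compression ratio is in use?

3:1

Input overshoot = -31 − (-37) = 6 dB; output overshoot = -35 − (-37) = 2 dB.
Ratio = 6 / 2 = 3.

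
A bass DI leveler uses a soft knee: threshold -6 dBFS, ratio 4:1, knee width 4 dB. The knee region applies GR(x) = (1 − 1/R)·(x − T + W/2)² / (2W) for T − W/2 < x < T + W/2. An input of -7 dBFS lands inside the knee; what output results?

x − T + W/2 = -7 − (-6) + 2 = 1.
GR = (1 − 1/4) × 1² / 8 = 0.75 × 1 / 8 = 0.09375 dB.
Output = -7 − 0.09375 = -7.09375 dBFS.

-7.09375 dBFS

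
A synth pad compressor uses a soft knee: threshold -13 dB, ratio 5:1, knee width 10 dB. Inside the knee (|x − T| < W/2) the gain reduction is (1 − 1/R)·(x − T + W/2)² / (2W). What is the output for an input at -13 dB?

-14 dB

x − T + W/2 = -13 − (-13) + 5 = 5.
GR = (1 − 1/5) × 5² / 20 = 0.8 × 25 / 20 = 1 dB.
Output = -13 − 1 = -14 dB.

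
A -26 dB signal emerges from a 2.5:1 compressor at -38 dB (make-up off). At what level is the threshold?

-46 dB

Input is 20 dB above T (since output overshoot × R = input overshoot: (-38 − T)·2.5 = -26 − T gives T = -46 dB).
Check: -46 + (-26 − (-46))/2.5 = -46 + 8 = -38 dB. ✓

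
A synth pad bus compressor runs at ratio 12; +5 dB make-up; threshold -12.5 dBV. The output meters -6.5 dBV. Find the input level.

-0.5 dBV

Before make-up, the level was -6.5 − 5 = -11.5 dBV.
That's 1 dB above the -12.5 dBV threshold.
Input overshoot = R × output overshoot = 12 dB → input = -12.5 + 12 = -0.5 dBV.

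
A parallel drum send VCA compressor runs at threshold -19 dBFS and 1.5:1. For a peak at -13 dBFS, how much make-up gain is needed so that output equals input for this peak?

2 dB

Overshoot 6 dB → 6/1.5 = 4 dB after compression, so the compressed level is -19 + 4 = -15 dBFS.
Make-up = target − compressed = -13 − (-15) = 2 dB.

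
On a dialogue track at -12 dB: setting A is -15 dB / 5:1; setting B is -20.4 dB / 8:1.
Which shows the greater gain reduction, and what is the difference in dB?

B, by 4.95 dB

A: overshoot 3 dB → output overshoot 0.6 dB → GR 2.4 dB.
B: overshoot 8.4 dB → output overshoot 1.05 dB → GR 7.35 dB.
B applies 4.95 dB more gain reduction.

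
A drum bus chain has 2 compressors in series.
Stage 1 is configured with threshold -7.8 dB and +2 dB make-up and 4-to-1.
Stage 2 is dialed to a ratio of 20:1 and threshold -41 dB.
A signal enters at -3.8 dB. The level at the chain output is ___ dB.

-39.19 dB

Stage 1: overshoot 4 dB → 4/4 = 1 dB → -6.8 dB; +2 dB make-up → -4.8 dB.
Stage 2: -4.8 dB is 36.2 dB over -41 dB; at 20:1 that becomes 1.81 dB over, giving -39.19 dB.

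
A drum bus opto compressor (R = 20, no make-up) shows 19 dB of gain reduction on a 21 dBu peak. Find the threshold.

1 dBu

Input is 20 dB above T (since output overshoot × R = input overshoot: (2 − T)·20 = 21 − T gives T = 1 dBu).
Check: 1 + (21 − 1)/20 = 1 + 1 = 2 dBu. ✓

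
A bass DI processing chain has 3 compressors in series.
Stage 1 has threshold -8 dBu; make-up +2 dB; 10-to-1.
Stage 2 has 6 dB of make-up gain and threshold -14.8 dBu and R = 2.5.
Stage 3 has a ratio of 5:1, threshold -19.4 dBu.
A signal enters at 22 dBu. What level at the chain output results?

-16.336 dBu

Stage 1: 22 dBu is 30 dB over -8 dBu; at 10:1 that becomes 3 dB over, giving -5 dBu; +2 dB make-up → -3 dBu.
Stage 2: -3 dBu is 11.8 dB over -14.8 dBu; at 2.5:1 that becomes 4.72 dB over, giving -10.08 dBu; +6 dB make-up → -4.08 dBu.
Stage 3: 15.32 dB above -19.4 dBu, reduced 5:1 to 3.064 dB above → -16.336 dBu.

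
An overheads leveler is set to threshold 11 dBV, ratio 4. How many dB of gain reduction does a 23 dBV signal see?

9 dB

The signal is 12 dB above threshold.
After 4:1 compression the overshoot becomes 12/4 = 3 dB.
Gain reduction = 12 − 3 = 9 dB.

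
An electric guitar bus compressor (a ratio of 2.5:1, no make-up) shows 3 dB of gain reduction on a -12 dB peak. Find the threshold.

Input is 5 dB above T (since output overshoot × R = input overshoot: (-15 − T)·2.5 = -12 − T gives T = -17 dB).
Check: -17 + (-12 − (-17))/2.5 = -17 + 2 = -15 dB. ✓

-17 dB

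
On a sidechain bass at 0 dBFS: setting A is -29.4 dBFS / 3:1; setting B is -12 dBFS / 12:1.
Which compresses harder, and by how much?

A, by 8.6 dB

A: 29.4 dB over, compressed to 9.8 dB over, so 19.6 dB of GR.
B: 12 dB over, compressed to 1 dB over, so 11 dB of GR.
A reduces 8.6 dB more.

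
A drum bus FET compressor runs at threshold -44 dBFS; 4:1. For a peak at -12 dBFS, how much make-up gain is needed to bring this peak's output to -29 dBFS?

7 dB

Overshoot 32 dB → 32/4 = 8 dB after compression, so the compressed level is -44 + 8 = -36 dBFS.
Make-up = target − compressed = -29 − (-36) = 7 dB.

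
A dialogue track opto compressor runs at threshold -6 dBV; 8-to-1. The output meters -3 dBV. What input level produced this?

18 dBV

That's 3 dB above the -6 dBV threshold.
Input overshoot = R × output overshoot = 24 dB → input = -6 + 24 = 18 dBV.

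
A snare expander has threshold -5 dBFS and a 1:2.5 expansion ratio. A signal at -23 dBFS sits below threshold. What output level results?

The input is 18 dB below the -5 dBFS threshold.
A 1:2.5 expander multiplies undershoot by 2.5: 18 × 2.5 = 45 dB below threshold.
Output = -5 − 45 = -50 dBFS.

-50 dBFS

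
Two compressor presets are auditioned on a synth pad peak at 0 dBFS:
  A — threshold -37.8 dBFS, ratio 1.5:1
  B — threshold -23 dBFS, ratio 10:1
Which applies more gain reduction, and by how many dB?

A: GR = 37.8 − 37.8/1.5 = 12.6 dB.
B: GR = 23 − 23/10 = 20.7 dB.
Difference: 8.1 dB in favour of B.

B, by 8.1 dB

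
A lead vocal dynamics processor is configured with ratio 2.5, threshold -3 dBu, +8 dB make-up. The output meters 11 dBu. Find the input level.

Remove make-up: 11 − 8 = 3 dBu.
Post-compression overshoot = 3 − (-3) = 6 dB.
Undo the ratio: input overshoot = 6 × 2.5 = 15 dB, giving input = 12 dBu.

12 dBu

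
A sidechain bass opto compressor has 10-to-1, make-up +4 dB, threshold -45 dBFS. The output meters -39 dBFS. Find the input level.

-25 dBFS

Remove make-up: -39 − 4 = -43 dBFS.
That's 2 dB above the -45 dBFS threshold.
Input overshoot = R × output overshoot = 20 dB → input = -45 + 20 = -25 dBFS.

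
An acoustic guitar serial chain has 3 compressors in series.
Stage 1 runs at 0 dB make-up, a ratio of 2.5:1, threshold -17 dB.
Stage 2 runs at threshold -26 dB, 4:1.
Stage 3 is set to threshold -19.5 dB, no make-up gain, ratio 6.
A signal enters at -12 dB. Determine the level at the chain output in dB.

Stage 1: 5 dB above -17 dB, reduced 2.5:1 to 2 dB above → -15 dB.
Stage 2: -15 dB is 11 dB over -26 dB; at 4:1 that becomes 2.75 dB over, giving -23.25 dB.
Stage 3: below threshold (-23.25 ≤ -19.5); passes unchanged; output -23.25 dB.

-23.25 dB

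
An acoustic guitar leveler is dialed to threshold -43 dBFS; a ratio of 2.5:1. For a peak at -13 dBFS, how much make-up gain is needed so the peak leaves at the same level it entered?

Overshoot 30 dB → 30/2.5 = 12 dB after compression, so the compressed level is -43 + 12 = -31 dBFS.
Make-up = target − compressed = -13 − (-31) = 18 dB.

18 dB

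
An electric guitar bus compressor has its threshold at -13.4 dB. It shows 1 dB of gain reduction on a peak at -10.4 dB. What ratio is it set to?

Input overshoot = -10.4 − (-13.4) = 3 dB.
Output overshoot = 3 − 1 = 2 dB.
Ratio = input overshoot / output overshoot = 3 / 2 = 1.5.

1.5:1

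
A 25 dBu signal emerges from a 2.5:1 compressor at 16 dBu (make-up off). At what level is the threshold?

Input is 15 dB above T (since output overshoot × R = input overshoot: (16 − T)·2.5 = 25 − T gives T = 10 dBu).
Check: 10 + (25 − 10)/2.5 = 10 + 6 = 16 dBu. ✓

10 dBu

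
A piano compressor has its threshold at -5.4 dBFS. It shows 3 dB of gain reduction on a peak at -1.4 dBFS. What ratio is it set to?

Input overshoot = -1.4 − (-5.4) = 4 dB.
Output overshoot = 4 − 3 = 1 dB.
Ratio = input overshoot / output overshoot = 4 / 1 = 4.

4:1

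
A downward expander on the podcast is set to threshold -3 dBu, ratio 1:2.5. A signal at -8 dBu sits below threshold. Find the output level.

Undershoot = (-3) − (-8) = 5 dB.
At 1:2.5, that expands to 12.5 dB under threshold.
Output = -3 − 12.5 = -15.5 dBu.

-15.5 dBu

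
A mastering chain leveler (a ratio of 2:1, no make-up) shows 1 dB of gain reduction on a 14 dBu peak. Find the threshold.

Gain reduction = 14 − 13 = 1 dB; output overshoot = GR / (R − 1) = 1 / 1 = 1 dB.
Threshold = output − output overshoot = 13 − 1 = 12 dBu.

12 dBu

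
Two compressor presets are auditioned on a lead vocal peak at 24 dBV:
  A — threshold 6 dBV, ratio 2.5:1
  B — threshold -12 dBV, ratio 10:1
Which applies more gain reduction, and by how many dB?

A: 18 dB over, compressed to 7.2 dB over, so 10.8 dB of GR.
B: 36 dB over, compressed to 3.6 dB over, so 32.4 dB of GR.
B reduces 21.6 dB more.

B, by 21.6 dB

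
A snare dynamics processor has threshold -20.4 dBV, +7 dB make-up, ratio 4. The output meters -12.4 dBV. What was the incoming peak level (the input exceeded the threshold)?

-16.4 dBV

Remove make-up: -12.4 − 7 = -19.4 dBV.
The compressed level sits -19.4 − (-20.4) = 1 dB over threshold.
Input overshoot = R × output overshoot = 4 dB → input = -20.4 + 4 = -16.4 dBV.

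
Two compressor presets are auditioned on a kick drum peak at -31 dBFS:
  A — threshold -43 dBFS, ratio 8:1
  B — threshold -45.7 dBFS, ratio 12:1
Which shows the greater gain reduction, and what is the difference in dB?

A: GR = 12 − 12/8 = 10.5 dB.
B: GR = 14.7 − 14.7/12 = 13.475 dB.
B applies 2.975 dB more gain reduction.

B, by 2.975 dB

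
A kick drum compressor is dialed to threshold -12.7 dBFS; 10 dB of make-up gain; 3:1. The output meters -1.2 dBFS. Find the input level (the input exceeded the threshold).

Before make-up, the level was -1.2 − 10 = -11.2 dBFS.
That's 1.5 dB above the -12.7 dBFS threshold.
Undo the ratio: input overshoot = 1.5 × 3 = 4.5 dB, giving input = -8.2 dBFS.

-8.2 dBFS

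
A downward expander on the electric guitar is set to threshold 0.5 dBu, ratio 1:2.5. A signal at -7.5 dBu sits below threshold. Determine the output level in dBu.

The input is 8 dB below the 0.5 dBu threshold.
A 1:2.5 expander multiplies undershoot by 2.5: 8 × 2.5 = 20 dB below threshold.
Output = 0.5 − 20 = -19.5 dBu.

-19.5 dBu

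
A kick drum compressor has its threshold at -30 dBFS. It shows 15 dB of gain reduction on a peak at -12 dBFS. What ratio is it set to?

Input overshoot = -12 − (-30) = 18 dB.
Output overshoot = 18 − 15 = 3 dB.
Ratio = input overshoot / output overshoot = 18 / 3 = 6.

6:1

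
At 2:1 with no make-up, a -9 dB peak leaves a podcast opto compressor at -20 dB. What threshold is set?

Input is 22 dB above T (since output overshoot × R = input overshoot: (-20 − T)·2 = -9 − T gives T = -31 dB).
Check: -31 + (-9 − (-31))/2 = -31 + 11 = -20 dB. ✓

-31 dB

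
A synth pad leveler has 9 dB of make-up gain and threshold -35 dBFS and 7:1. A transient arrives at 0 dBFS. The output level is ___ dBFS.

-21 dBFS

The input is 35 dB above the -35 dBFS threshold.
At 7:1 the overshoot is divided by 7, leaving 5 dB above threshold.
That puts the output at -30 dBFS; make-up adds 9 dB, giving -21 dBFS.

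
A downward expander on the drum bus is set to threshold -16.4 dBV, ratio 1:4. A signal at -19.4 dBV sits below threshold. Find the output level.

-28.4 dBV

The input is 3 dB below the -16.4 dBV threshold.
A 1:4 expander multiplies undershoot by 4: 3 × 4 = 12 dB below threshold.
Output = -16.4 − 12 = -28.4 dBV.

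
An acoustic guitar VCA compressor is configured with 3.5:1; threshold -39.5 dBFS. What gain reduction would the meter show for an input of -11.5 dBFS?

20 dB

-11.5 dBFS exceeds the threshold by 28 dB.
A 3.5:1 ratio leaves 8 dB of that excess.
So the signal is attenuated by 28 − 8 = 20 dB.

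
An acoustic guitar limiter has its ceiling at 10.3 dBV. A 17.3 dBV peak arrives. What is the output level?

A brickwall limiter is an ∞:1 compressor: any input above the ceiling is clamped to 10.3 dBV.

10.3 dBV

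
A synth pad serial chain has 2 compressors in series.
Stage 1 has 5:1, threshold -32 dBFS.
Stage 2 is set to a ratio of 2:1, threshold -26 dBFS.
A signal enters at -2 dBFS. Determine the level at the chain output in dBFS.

Stage 1: overshoot 30 dB → 30/5 = 6 dB → -26 dBFS.
Stage 2: -26 dBFS is at or below the -26 dBFS threshold — no compression; output -26 dBFS.

-26 dBFS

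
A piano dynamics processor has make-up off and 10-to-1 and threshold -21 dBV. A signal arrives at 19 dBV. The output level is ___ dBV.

The input is 40 dB above the -21 dBV threshold.
At 10:1 the overshoot is divided by 10, leaving 4 dB above threshold.
Output = -21 + 4 = -17 dBV.

-17 dBV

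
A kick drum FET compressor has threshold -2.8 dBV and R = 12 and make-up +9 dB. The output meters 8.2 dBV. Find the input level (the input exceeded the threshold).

Stripping the +9 dB make-up gives -0.8 dBV at the gain stage.
Post-compression overshoot = -0.8 − (-2.8) = 2 dB.
Input overshoot = R × output overshoot = 24 dB → input = -2.8 + 24 = 21.2 dBV.

21.2 dBV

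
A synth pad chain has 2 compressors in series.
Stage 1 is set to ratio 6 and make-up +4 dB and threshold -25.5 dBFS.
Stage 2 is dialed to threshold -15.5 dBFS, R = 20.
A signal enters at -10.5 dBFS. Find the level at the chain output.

Stage 1: -10.5 dBFS is 15 dB over -25.5 dBFS; at 6:1 that becomes 2.5 dB over, giving -23 dBFS; +4 dB make-up → -19 dBFS.
Stage 2: -19 dBFS is at or below the -15.5 dBFS threshold — no compression; output -19 dBFS.

-19 dBFS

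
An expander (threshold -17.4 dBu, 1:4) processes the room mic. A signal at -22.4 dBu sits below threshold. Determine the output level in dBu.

The input is 5 dB below the -17.4 dBu threshold.
A 1:4 expander multiplies undershoot by 4: 5 × 4 = 20 dB below threshold.
Output = -17.4 − 20 = -37.4 dBu.

-37.4 dBu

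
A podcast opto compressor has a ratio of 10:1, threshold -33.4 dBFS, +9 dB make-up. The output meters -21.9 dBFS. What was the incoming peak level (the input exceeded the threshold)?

Before make-up, the level was -21.9 − 9 = -30.9 dBFS.
Post-compression overshoot = -30.9 − (-33.4) = 2.5 dB.
Input overshoot = R × output overshoot = 25 dB → input = -33.4 + 25 = -8.4 dBFS.

-8.4 dBFS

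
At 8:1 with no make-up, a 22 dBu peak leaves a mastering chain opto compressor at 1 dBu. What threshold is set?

Gain reduction = 22 − 1 = 21 dB; output overshoot = GR / (R − 1) = 21 / 7 = 3 dB.
Threshold = output − output overshoot = 1 − 3 = -2 dBu.

-2 dBu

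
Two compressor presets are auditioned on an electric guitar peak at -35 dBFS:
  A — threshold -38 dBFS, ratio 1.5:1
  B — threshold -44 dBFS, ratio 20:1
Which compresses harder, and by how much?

A: GR = 3 − 3/1.5 = 1 dB.
B: GR = 9 − 9/20 = 8.55 dB.
B applies 7.55 dB more gain reduction.

B, by 7.55 dB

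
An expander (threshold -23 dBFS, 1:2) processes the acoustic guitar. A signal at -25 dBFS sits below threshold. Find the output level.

-27 dBFS

Undershoot = (-23) − (-25) = 2 dB.
At 1:2, that expands to 4 dB under threshold.
Output = -23 − 4 = -27 dBFS.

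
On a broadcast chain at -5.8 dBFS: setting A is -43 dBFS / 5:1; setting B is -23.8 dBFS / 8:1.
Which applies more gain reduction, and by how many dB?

A, by 14.01 dB

A: overshoot 37.2 dB → output overshoot 7.44 dB → GR 29.76 dB.
B: overshoot 18 dB → output overshoot 2.25 dB → GR 15.75 dB.
A reduces 14.01 dB more.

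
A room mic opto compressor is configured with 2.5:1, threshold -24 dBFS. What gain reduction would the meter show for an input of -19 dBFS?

3 dB

-19 dBFS exceeds the threshold by 5 dB.
After 2.5:1 compression the overshoot becomes 5/2.5 = 2 dB.
GR = overshoot in − overshoot out = 5 − 2 = 3 dB.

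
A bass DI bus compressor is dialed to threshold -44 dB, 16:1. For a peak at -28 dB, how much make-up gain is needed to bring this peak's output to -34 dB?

Without make-up, output = threshold + overshoot/16 = -44 + 1 = -43 dB.
Gap to target: 9 dB.

9 dB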